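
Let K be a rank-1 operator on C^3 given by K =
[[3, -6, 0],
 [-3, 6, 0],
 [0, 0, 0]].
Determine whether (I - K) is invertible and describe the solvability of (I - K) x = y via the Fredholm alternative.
(I - K) is invertible (det(I - K) = -8 ≠ 0), so for every y in C^3 the equation (I - K) x = y has a unique solution.

K has rank 1, so it is an outer product K = u v^T: every row of K is a multiple of one row vector. Reading off the entries, u = (-3, 3, 0) and v = (-1, 2, 0) (row i of K equals u_i·v^T). A rank-one matrix u v^T satisfies K u = u (v·u) and kills the (2)-dimensional subspace v^⊥, so its characteristic polynomial is lambda^2 (lambda - v·u) with v·u = tr K = 9. Hence the eigenvalues of I - K are 1 (multiplicity 2) and 1 - (9) = -8, so det(I - K) = -8. (Direct check: I - K =
[[-2, 6, 0],
 [3, -5, 0],
 [0, 0, 1]]
has determinant -8.) The finite-dimensional Fredholm alternative says: either (I - K) is invertible, or ker(I - K) ≠ {0} and then range(I - K) = ker((I - K)^*)^⊥, with dim ker(I - K) = dim ker((I - K)^*). Since det(I - K) ≠ 0, 1 is not an eigenvalue of K and ker(I - K) = {0}, so we are in the first case: for every y there is a unique x = (I - K)^(-1) y. Explicitly, by the Sherman–Morrison formula, (I - u v^T)^(-1) = I + u v^T/(1 - v·u), i.e. (I - K)^(-1) = I + K/(-8).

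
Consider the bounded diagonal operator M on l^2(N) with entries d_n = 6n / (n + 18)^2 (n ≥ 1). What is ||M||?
||M|| = 1/12 (attained at n = 18)

For M diagonal, ||M|| = sup_n |d_n|. Treat f(x) = 6x / (x + 18)^2 for real x > 0. By the quotient rule, f'(x) = 6(18 - x)/(x + 18)^3, which is positive for x < 18 and negative for x > 18. So f has a unique maximum at x = 18, and since 18 is a positive integer, the supremum over n ≥ 1 is attained at n = 18: d_18 = 6·18/(18 + 18)^2 = 6·18/1296 = 1/12. Hence ||M|| = 1/12.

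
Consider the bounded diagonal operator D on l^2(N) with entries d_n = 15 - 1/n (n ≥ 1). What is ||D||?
||D|| = 15

For a diagonal operator on l^2 with entries d_n, ||D|| = sup_n |d_n|. Here d_1 = 14, d_2 = 29/2, ..., and d_n = 15 - 1/n increases monotonically toward 15. All terms lie in [14, 15), so |d_n| = d_n and the supremum is the limit 15, which is not attained by any individual d_n. Hence ||D|| = 15.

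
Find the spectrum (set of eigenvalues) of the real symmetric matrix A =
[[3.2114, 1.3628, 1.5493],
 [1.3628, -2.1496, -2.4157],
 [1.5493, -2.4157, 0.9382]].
sigma(A) ≈ {-4, 2, 4}

A is real symmetric, so its spectrum consists of real eigenvalues. Expanding the characteristic polynomial of the displayed matrix gives
  det(λ I - A) = p(λ) = λ^3 + (-2)λ^2 + (-16)λ + (32).
Solving p(λ) = 0 yields eigenvalues ≈ -4, 2, 4. (A is shown rounded to 4 decimals, so these recover the underlying integer eigenvalues to within that precision.)
Verification: the trace of A = 2 equals the sum of eigenvalues 2, and det(A) ≈ -32.0007 matches the eigenvalue product -32.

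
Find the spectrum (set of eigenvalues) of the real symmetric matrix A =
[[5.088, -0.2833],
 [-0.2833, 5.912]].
sigma(A) ≈ {5, 6}

A is real symmetric, so its spectrum consists of real eigenvalues. Expanding the characteristic polynomial of the displayed matrix gives
  det(λ I - A) = p(λ) = λ^2 + (-11)λ + (30).
Solving p(λ) = 0 yields eigenvalues ≈ 5, 6. (A is shown rounded to 4 decimals, so these recover the underlying integer eigenvalues to within that precision.)
Verification: the trace of A = 11 equals the sum of eigenvalues 11, and det(A) ≈ 30.0000 matches the eigenvalue product 30.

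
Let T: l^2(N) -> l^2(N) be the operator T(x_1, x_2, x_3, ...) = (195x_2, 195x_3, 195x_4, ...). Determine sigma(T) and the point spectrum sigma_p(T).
sigma(T) = closed disk {z in C : |z| ≤ 195}; sigma_p(T) = open disk {z in C : |z| < 195}

Note T = 195·V where V is the unit left shift (V x)_k = x_{k+1}; so sigma(T) = 195·sigma(V) and ||T|| = 195||V||. ||T x||^2 = 38025sum_{k≥2} |x_k|^2 ≤ 38025||x||^2, with equality on {x : x_1 = 0}, so ||T|| = 195. For any lambda with |lambda| < 195, set r = lambda/195 (|r| < 1); the vector x = (1, r, r^2, ...) is in l^2 and satisfies T x = 195(r, r^2, ...) = lambda x, so lambda is an eigenvalue. On the boundary |lambda| = 195 the geometric series diverges, so no l^2 eigenvector exists, but these lambda lie in the approximate point spectrum. Hence sigma(T) is the closed disk of radius 195 and sigma_p(T) is the open disk.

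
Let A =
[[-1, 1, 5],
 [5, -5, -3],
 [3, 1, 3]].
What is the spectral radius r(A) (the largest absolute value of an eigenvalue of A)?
r(A) ≈ 5.5484

The eigenvalues of A are the roots of its characteristic polynomial. With M = A (coefficients from the trace, the sum of principal 2x2 minors, and det A):
  p(λ) = det(λ I - M) = λ^3 + 3λ^2 - 30λ - 88.
No integer candidate from the rational root theorem (±divisors of 88) is a root, so the roots are irrational. The cubic discriminant is Δ = 59076 > 0, so there are three distinct real roots. p(-6) = -16 and p(-5) = 12 have opposite signs, so a root lies in (-6, -5); Newton's method refines it to λ ≈ -5.5484. p(-3) = 2 and p(-2) = -24 have opposite signs, so a root lies in (-3, -2); Newton's method refines it to λ ≈ -2.9072. p(5) = -38 and p(6) = 56 have opposite signs, so a root lies in (5, 6); Newton's method refines it to λ ≈ 5.4556. Check (Vieta): the three roots sum to -3, matching tr M = -3.
Thus the eigenvalues (to 4 decimals) are -5.5484 (modulus 5.5484); -2.9072 (modulus 2.9072); 5.4556 (modulus 5.4556). The spectral radius is the largest modulus: r(A) ≈ 5.5484. (Cross-check: r(A) ≤ ||A||_2 ≈ 8.5578; equality holds whenever A is normal, though it can also hold for some non-normal A.)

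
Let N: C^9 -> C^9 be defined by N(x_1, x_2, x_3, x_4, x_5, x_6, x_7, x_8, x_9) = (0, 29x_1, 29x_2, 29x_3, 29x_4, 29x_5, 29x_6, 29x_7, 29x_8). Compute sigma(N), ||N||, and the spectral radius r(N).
sigma(N) = {0}; ||N|| = 29; r(N) = 0. (N is nilpotent with N^9 = 0.)

On C^9, N is a strictly lower-triangular matrix with 29 on the subdiagonal and zeros elsewhere, so its characteristic polynomial is lambda^9 and every eigenvalue is 0: sigma(N) = {0}. For the operator norm, N e_i = 29e_{i+1} for i = 1, ..., 8 and N e_9 = 0, so the singular values of N are 29 (with multiplicity 8) and 0; hence ||N|| = 29. The spectral radius r(N) = max|lambda| = 0. Note ||N|| > r(N) — characteristic of non-normal nilpotent operators. Indeed N^9 = 0.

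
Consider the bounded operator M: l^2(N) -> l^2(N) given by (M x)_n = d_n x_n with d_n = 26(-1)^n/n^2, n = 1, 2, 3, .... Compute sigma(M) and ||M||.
sigma(M) = {26(-1)^n/n^2 : n ≥ 1} ∪ {0}; ||M|| = 26

A bounded diagonal operator on l^2 with diagonal entries d_n has spectrum equal to the closure of {d_n : n ≥ 1}: every d_n is an eigenvalue (with eigenvector e_n), so {d_n} ⊂ sigma(M); the spectrum is closed, so its closure is too; and for lambda not in the closure, (M - lambda I) has bounded inverse (the diagonal entries 1/(d_n - lambda) are bounded). For our sequence d_n = 26(-1)^n/n^2, n = 1, 2, 3, ...:
  - {d_n} = {26(-1)^n/n^2 : n ≥ 1}; the only limit point is 0
  - closure = {26(-1)^n/n^2 : n ≥ 1} ∪ {0}
For the norm: a diagonal operator has ||M|| = sup_n |d_n|. Here |d_n| = 26/n^2 is decreasing, so sup_n |d_n| = |d_1| = 26. So ||M|| = 26.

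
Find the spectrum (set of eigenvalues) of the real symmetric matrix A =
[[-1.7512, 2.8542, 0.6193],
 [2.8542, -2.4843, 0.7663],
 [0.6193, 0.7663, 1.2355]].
sigma(A) ≈ {-5, 0, 2}

A is real symmetric, so its spectrum consists of real eigenvalues. Expanding the characteristic polynomial of the displayed matrix gives
  det(λ I - A) = p(λ) = λ^3 + (3)λ^2 + (-10)λ + (0).
Solving p(λ) = 0 yields eigenvalues ≈ -5, 0, 2. (A is shown rounded to 4 decimals, so these recover the underlying integer eigenvalues to within that precision.)
Verification: the trace of A = -3 equals the sum of eigenvalues -3, and det(A) ≈ 0.0003 matches the eigenvalue product 0.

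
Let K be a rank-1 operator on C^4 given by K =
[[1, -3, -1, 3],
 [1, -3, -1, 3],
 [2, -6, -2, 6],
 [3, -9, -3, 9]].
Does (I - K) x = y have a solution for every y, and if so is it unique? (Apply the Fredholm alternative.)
(I - K) is invertible (det(I - K) = -4 ≠ 0), so for every y in C^4 the equation (I - K) x = y has a unique solution.

K has rank 1, so it is an outer product K = u v^T: every row of K is a multiple of one row vector. Reading off the entries, u = (-1, -1, -2, -3) and v = (-1, 3, 1, -3) (row i of K equals u_i·v^T). A rank-one matrix u v^T satisfies K u = u (v·u) and kills the (3)-dimensional subspace v^⊥, so its characteristic polynomial is lambda^3 (lambda - v·u) with v·u = tr K = 5. Hence the eigenvalues of I - K are 1 (multiplicity 3) and 1 - (5) = -4, so det(I - K) = -4. (Direct check: I - K =
[[0, 3, 1, -3],
 [-1, 4, 1, -3],
 [-2, 6, 3, -6],
 [-3, 9, 3, -8]]
has determinant -4.) The finite-dimensional Fredholm alternative says: either (I - K) is invertible, or ker(I - K) ≠ {0} and then range(I - K) = ker((I - K)^*)^⊥, with dim ker(I - K) = dim ker((I - K)^*). Since det(I - K) ≠ 0, 1 is not an eigenvalue of K and ker(I - K) = {0}, so we are in the first case: for every y there is a unique x = (I - K)^(-1) y. Explicitly, by the Sherman–Morrison formula, (I - u v^T)^(-1) = I + u v^T/(1 - v·u), i.e. (I - K)^(-1) = I + K/(-4).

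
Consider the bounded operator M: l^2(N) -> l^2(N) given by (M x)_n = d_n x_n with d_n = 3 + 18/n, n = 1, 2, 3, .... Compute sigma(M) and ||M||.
sigma(M) = {3 + 18/n : n ≥ 1} ∪ {3}; ||M|| = 21

A bounded diagonal operator on l^2 with diagonal entries d_n has spectrum equal to the closure of {d_n : n ≥ 1}: every d_n is an eigenvalue (with eigenvector e_n), so {d_n} ⊂ sigma(M); the spectrum is closed, so its closure is too; and for lambda not in the closure, (M - lambda I) has bounded inverse (the diagonal entries 1/(d_n - lambda) are bounded). For our sequence d_n = 3 + 18/n, n = 1, 2, 3, ...:
  - {d_n} = {3 + 18/n : n ≥ 1}; the only limit point is 3
  - closure = {3 + 18/n : n ≥ 1} ∪ {3}
For the norm: a diagonal operator has ||M|| = sup_n |d_n|. Here d_n = 3 + 18/n is positive and decreasing, so sup_n |d_n| = d_1 = 3 + 18 = 21. So ||M|| = 21.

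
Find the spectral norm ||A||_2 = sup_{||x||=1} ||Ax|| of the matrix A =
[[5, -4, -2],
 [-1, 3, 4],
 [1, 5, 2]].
||A||_2 ≈ 8.8736 (= sqrt(largest eigenvalue of A^T A))

||A||_2 = sigma_max(A) = sqrt(lambda_max(A^T A)). Form the symmetric matrix M = A^T A =
[[27, -18, -12],
 [-18, 50, 30],
 [-12, 30, 24]].
Its characteristic polynomial (trace, sum of principal 2x2 minors, determinant of M give the coefficients) is
  p(λ) = det(λ I - M) = λ^3 - 101λ^2 + 1830λ - 6084.
No integer candidate from the rational root theorem (±divisors of 6084) is a root, so the roots are irrational. The cubic discriminant is Δ = 3816472212 > 0, so there are three distinct real roots. p(4) = -316 and p(5) = 666 have opposite signs, so a root lies in (4, 5); Newton's method refines it to λ ≈ 4.3029. p(17) = 750 and p(18) = -36 have opposite signs, so a root lies in (17, 18); Newton's method refines it to λ ≈ 17.9567. p(78) = -3276 and p(79) = 1184 have opposite signs, so a root lies in (78, 79); Newton's method refines it to λ ≈ 78.7403. Check (Vieta): the three roots sum to 101, matching tr M = 101.
So the eigenvalues of A^T A are ≈ 4.3029, 17.9567, 78.7403 (all ≥ 0, as they must be for A^T A). The largest is λ_max ≈ 78.7403, hence ||A||_2 = sqrt(λ_max) ≈ 8.8736.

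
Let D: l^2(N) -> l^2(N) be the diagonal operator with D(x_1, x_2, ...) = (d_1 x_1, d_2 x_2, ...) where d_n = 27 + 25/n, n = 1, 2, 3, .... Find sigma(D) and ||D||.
sigma(D) = {27 + 25/n : n ≥ 1} ∪ {27}; ||D|| = 52

A bounded diagonal operator on l^2 with diagonal entries d_n has spectrum equal to the closure of {d_n : n ≥ 1}: every d_n is an eigenvalue (with eigenvector e_n), so {d_n} ⊂ sigma(D); the spectrum is closed, so its closure is too; and for lambda not in the closure, (D - lambda I) has bounded inverse (the diagonal entries 1/(d_n - lambda) are bounded). For our sequence d_n = 27 + 25/n, n = 1, 2, 3, ...:
  - {d_n} = {27 + 25/n : n ≥ 1}; the only limit point is 27
  - closure = {27 + 25/n : n ≥ 1} ∪ {27}
For the norm: a diagonal operator has ||D|| = sup_n |d_n|. Here d_n = 27 + 25/n is positive and decreasing, so sup_n |d_n| = d_1 = 27 + 25 = 52. So ||D|| = 52.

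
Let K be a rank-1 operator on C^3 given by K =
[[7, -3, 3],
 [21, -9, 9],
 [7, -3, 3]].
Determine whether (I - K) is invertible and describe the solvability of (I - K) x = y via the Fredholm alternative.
(I - K) is singular (det(I - K) = 0, i.e. 1 ∈ sigma(K)). (I - K) x = y is solvable iff y ⊥ ker((I - K)^*) = span{(7, -3, 3)}, i.e. iff 7y_1 - 3y_2 + 3y_3 = 0. When solvable, the solutions are x = y + c·(1, 3, 1), c arbitrary (ker(I - K) = span{(1, 3, 1)}, dimension 1).

K has rank 1, so it is an outer product K = u v^T: every row of K is a multiple of one row vector. Reading off the entries, u = (1, 3, 1) and v = (7, -3, 3) (row i of K equals u_i·v^T). A rank-one matrix u v^T satisfies K u = u (v·u) and kills the (2)-dimensional subspace v^⊥, so its characteristic polynomial is lambda^2 (lambda - v·u) with v·u = tr K = 1. Hence the eigenvalues of I - K are 1 (multiplicity 2) and 1 - (1) = 0, so det(I - K) = 0. (Direct check: I - K =
[[-6, 3, -3],
 [-21, 10, -9],
 [-7, 3, -2]]
has determinant 0.) So 1 is an eigenvalue of K and (I - K) is not invertible. The finite-dimensional Fredholm alternative says: either (I - K) is invertible, or ker(I - K) ≠ {0} and then range(I - K) = ker((I - K)^*)^⊥, with dim ker(I - K) = dim ker((I - K)^*). We are in the second case, so we need both kernels. Kernel of I - K: (I - K) u = u - u (v·u) = u - u = 0, so ker(I - K) = span{u} = span{(1, 3, 1)} (it is exactly 1-dimensional because rank(I - K) = 2). Kernel of the adjoint: K is real, so (I - K)^* = I - K^T = I - v u^T, and (I - v u^T) v = v - v (u·v) = 0; hence ker((I - K)^*) = span{v} = span{(7, -3, 3)}. Therefore (I - K) x = y is solvable iff <y, v> = 0, i.e. iff 7y_1 - 3y_2 + 3y_3 = 0. When this holds, K y = u (v·y) = 0, so (I - K) y = y and x = y is a particular solution; the full solution set is the line x = y + c·u = y + c·(1, 3, 1), c ∈ C.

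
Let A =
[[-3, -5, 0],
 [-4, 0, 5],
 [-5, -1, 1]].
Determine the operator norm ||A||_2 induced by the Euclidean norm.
||A||_2 ≈ 8.5153 (= sqrt(largest eigenvalue of A^T A))

||A||_2 = sigma_max(A) = sqrt(lambda_max(A^T A)). Form the symmetric matrix M = A^T A =
[[50, 20, -25],
 [20, 26, -1],
 [-25, -1, 26]].
Its characteristic polynomial (trace, sum of principal 2x2 minors, determinant of M give the coefficients) is
  p(λ) = det(λ I - M) = λ^3 - 102λ^2 + 2250λ - 8100.
No integer candidate from the rational root theorem (±divisors of 8100) is a root, so the roots are irrational. The cubic discriminant is Δ = 4414240800 > 0, so there are three distinct real roots. p(4) = -668 and p(5) = 725 have opposite signs, so a root lies in (4, 5); Newton's method refines it to λ ≈ 4.4637. p(25) = 25 and p(26) = -976 have opposite signs, so a root lies in (25, 26); Newton's method refines it to λ ≈ 25.0256. p(72) = -1620 and p(73) = 1609 have opposite signs, so a root lies in (72, 73); Newton's method refines it to λ ≈ 72.5106. Check (Vieta): the three roots sum to 102, matching tr M = 102.
So the eigenvalues of A^T A are ≈ 4.4637, 25.0256, 72.5106 (all ≥ 0, as they must be for A^T A). The largest is λ_max ≈ 72.5106, hence ||A||_2 = sqrt(λ_max) ≈ 8.5153.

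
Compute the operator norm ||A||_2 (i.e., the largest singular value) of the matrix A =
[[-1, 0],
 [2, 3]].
||A||_2 = sqrt((14 + sqrt(160))/2) ≈ 3.6503 (= sqrt(largest eigenvalue of A^T A))

||A||_2 = sigma_max(A) = sqrt(lambda_max(A^T A)). Form the symmetric matrix M = A^T A =
[[5, 6],
 [6, 9]].
Its characteristic polynomial (trace, determinant of M give the coefficients) is
  p(λ) = det(λ I - M) = λ^2 - 14λ + 9.
For λ^2 - 14λ + 9 the discriminant is 160. It is nonnegative but not a perfect square, so the roots are real and irrational: λ = (14 ± sqrt(160))/2 ≈ 13.3246, 0.6754.
So the eigenvalues of A^T A are ≈ 0.6754, 13.3246 (all ≥ 0, as they must be for A^T A). The largest is λ_max = (14 + sqrt(160))/2 ≈ 13.3246, hence ||A||_2 = sqrt(λ_max) = sqrt((14 + sqrt(160))/2) ≈ 3.6503.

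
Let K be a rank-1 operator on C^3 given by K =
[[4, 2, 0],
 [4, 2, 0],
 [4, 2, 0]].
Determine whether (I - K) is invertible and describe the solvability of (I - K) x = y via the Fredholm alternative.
(I - K) is invertible (det(I - K) = -5 ≠ 0), so for every y in C^3 the equation (I - K) x = y has a unique solution.

K has rank 1, so it is an outer product K = u v^T: every row of K is a multiple of one row vector. Reading off the entries, u = (-2, -2, -2) and v = (-2, -1, 0) (row i of K equals u_i·v^T). A rank-one matrix u v^T satisfies K u = u (v·u) and kills the (2)-dimensional subspace v^⊥, so its characteristic polynomial is lambda^2 (lambda - v·u) with v·u = tr K = 6. Hence the eigenvalues of I - K are 1 (multiplicity 2) and 1 - (6) = -5, so det(I - K) = -5. (Direct check: I - K =
[[-3, -2, 0],
 [-4, -1, 0],
 [-4, -2, 1]]
has determinant -5.) The finite-dimensional Fredholm alternative says: either (I - K) is invertible, or ker(I - K) ≠ {0} and then range(I - K) = ker((I - K)^*)^⊥, with dim ker(I - K) = dim ker((I - K)^*). Since det(I - K) ≠ 0, 1 is not an eigenvalue of K and ker(I - K) = {0}, so we are in the first case: for every y there is a unique x = (I - K)^(-1) y. Explicitly, by the Sherman–Morrison formula, (I - u v^T)^(-1) = I + u v^T/(1 - v·u), i.e. (I - K)^(-1) = I + K/(-5).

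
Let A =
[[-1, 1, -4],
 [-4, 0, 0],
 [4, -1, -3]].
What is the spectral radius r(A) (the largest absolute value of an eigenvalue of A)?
r(A) ≈ 4.3934

The eigenvalues of A are the roots of its characteristic polynomial. With M = A (coefficients from the trace, the sum of principal 2x2 minors, and det A):
  p(λ) = det(λ I - M) = λ^3 + 4λ^2 + 23λ + 28.
No integer candidate from the rational root theorem (±divisors of 28) is a root, so the roots are irrational. The cubic discriminant is Δ = -22172 < 0, so there is one real root and a complex-conjugate pair. p(-2) = -10 and p(-1) = 8 have opposite signs, so a root lies in (-2, -1); Newton's method refines it to λ ≈ -1.4506. Dividing out (λ - (-1.4506)) leaves approximately λ^2 + 2.5494λ + 19.3018. For λ^2 + 2.5494λ + 19.3018 the discriminant is -70.708. It is negative, so the remaining roots are the complex-conjugate pair λ ≈ -1.2747 ± 4.2044i. Their product equals the constant term, so |λ|^2 ≈ 19.3018 and |λ| ≈ 4.3934.
Thus the eigenvalues (to 4 decimals) are -1.4506 (modulus 1.4506); -1.2747 ± 4.2044i (modulus 4.3934). The spectral radius is the largest modulus: r(A) ≈ 4.3934. (Cross-check: r(A) ≤ ||A||_2 ≈ 6.1914; equality holds whenever A is normal, though it can also hold for some non-normal A.)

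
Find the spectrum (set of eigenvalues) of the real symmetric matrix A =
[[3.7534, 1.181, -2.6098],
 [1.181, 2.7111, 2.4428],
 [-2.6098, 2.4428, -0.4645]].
sigma(A) ≈ {-3, 4, 5}

A is real symmetric, so its spectrum consists of real eigenvalues. Expanding the characteristic polynomial of the displayed matrix gives
  det(λ I - A) = p(λ) = λ^3 + (-6)λ^2 + (-7)λ + (60).
Solving p(λ) = 0 yields eigenvalues ≈ -3, 4, 5. (A is shown rounded to 4 decimals, so these recover the underlying integer eigenvalues to within that precision.)
Verification: the trace of A = 6 equals the sum of eigenvalues 6, and det(A) ≈ -60.0001 matches the eigenvalue product -60.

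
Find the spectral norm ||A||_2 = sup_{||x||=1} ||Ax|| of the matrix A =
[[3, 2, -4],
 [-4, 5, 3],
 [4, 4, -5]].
||A||_2 ≈ 9.608 (= sqrt(largest eigenvalue of A^T A))

||A||_2 = sigma_max(A) = sqrt(lambda_max(A^T A)). Form the symmetric matrix M = A^T A =
[[41, 2, -44],
 [2, 45, -13],
 [-44, -13, 50]].
Its characteristic polynomial (trace, sum of principal 2x2 minors, determinant of M give the coefficients) is
  p(λ) = det(λ I - M) = λ^3 - 136λ^2 + 4036λ - 289.
No integer candidate from the rational root theorem (±divisors of 289) is a root, so the roots are irrational. The cubic discriminant is Δ = 38257658981 > 0, so there are three distinct real roots. p(0) = -289 and p(1) = 3612 have opposite signs, so a root lies in (0, 1); Newton's method refines it to λ ≈ 0.0718. p(43) = 1302 and p(44) = -817 have opposite signs, so a root lies in (43, 44); Newton's method refines it to λ ≈ 43.615. p(92) = -1393 and p(93) = 3152 have opposite signs, so a root lies in (92, 93); Newton's method refines it to λ ≈ 92.3132. Check (Vieta): the three roots sum to 136, matching tr M = 136.
So the eigenvalues of A^T A are ≈ 0.0718, 43.615, 92.3132 (all ≥ 0, as they must be for A^T A). The largest is λ_max ≈ 92.3132, hence ||A||_2 = sqrt(λ_max) ≈ 9.608.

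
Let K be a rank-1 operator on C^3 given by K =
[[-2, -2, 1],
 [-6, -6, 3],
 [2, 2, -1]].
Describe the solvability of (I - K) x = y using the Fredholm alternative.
(I - K) is invertible (det(I - K) = 10 ≠ 0), so for every y in C^3 the equation (I - K) x = y has a unique solution.

K has rank 1, so it is an outer product K = u v^T: every row of K is a multiple of one row vector. Reading off the entries, u = (1, 3, -1) and v = (-2, -2, 1) (row i of K equals u_i·v^T). A rank-one matrix u v^T satisfies K u = u (v·u) and kills the (2)-dimensional subspace v^⊥, so its characteristic polynomial is lambda^2 (lambda - v·u) with v·u = tr K = -9. Hence the eigenvalues of I - K are 1 (multiplicity 2) and 1 - (-9) = 10, so det(I - K) = 10. (Direct check: I - K =
[[3, 2, -1],
 [6, 7, -3],
 [-2, -2, 2]]
has determinant 10.) The finite-dimensional Fredholm alternative says: either (I - K) is invertible, or ker(I - K) ≠ {0} and then range(I - K) = ker((I - K)^*)^⊥, with dim ker(I - K) = dim ker((I - K)^*). Since det(I - K) ≠ 0, 1 is not an eigenvalue of K and ker(I - K) = {0}, so we are in the first case: for every y there is a unique x = (I - K)^(-1) y. Explicitly, by the Sherman–Morrison formula, (I - u v^T)^(-1) = I + u v^T/(1 - v·u), i.e. (I - K)^(-1) = I + K/(10).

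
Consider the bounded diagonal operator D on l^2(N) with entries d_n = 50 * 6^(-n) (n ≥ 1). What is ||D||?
||D|| = 25/3 (attained at n = 1)

For D diagonal, ||D|| = sup_n |d_n|. The sequence d_n = 50 * 6^(-n) is positive and strictly decreasing (ratio 6^(-1) < 1), so the supremum is d_1 = 50/6 = 25/3. Hence ||D|| = 25/3.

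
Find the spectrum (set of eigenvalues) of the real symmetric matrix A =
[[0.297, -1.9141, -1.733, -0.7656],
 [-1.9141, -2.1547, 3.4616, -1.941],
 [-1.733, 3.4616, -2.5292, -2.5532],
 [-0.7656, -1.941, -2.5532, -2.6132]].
sigma(A) ≈ {-6, -5, 0, 4}

A is real symmetric, so its spectrum consists of real eigenvalues. Expanding the characteristic polynomial of the displayed matrix gives
  det(λ I - A) = p(λ) = λ^4 + (7)λ^3 + (-14)λ^2 + (-120.0033)λ + (-0.0071).
Solving p(λ) = 0 yields eigenvalues ≈ -6, -5, 0, 4. (A is shown rounded to 4 decimals, so these recover the underlying integer eigenvalues to within that precision.)
Verification: the trace of A = -7 equals the sum of eigenvalues -7, and det(A) ≈ -0.0071 matches the eigenvalue product 0.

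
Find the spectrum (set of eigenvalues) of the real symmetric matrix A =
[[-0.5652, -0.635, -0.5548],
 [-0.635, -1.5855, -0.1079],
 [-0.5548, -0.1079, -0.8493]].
sigma(A) ≈ {-2, -1, 0}

A is real symmetric, so its spectrum consists of real eigenvalues. Expanding the characteristic polynomial of the displayed matrix gives
  det(λ I - A) = p(λ) = λ^3 + (3)λ^2 + (2)λ + (0).
Solving p(λ) = 0 yields eigenvalues ≈ -2, -1, 0. (A is shown rounded to 4 decimals, so these recover the underlying integer eigenvalues to within that precision.)
Verification: the trace of A = -3 equals the sum of eigenvalues -3, and det(A) ≈ -0.0000 matches the eigenvalue product 0.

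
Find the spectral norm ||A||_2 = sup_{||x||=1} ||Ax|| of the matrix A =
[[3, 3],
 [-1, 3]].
||A||_2 = sqrt((28 + sqrt(208))/2) ≈ 4.6056 (= sqrt(largest eigenvalue of A^T A))

||A||_2 = sigma_max(A) = sqrt(lambda_max(A^T A)). Form the symmetric matrix M = A^T A =
[[10, 6],
 [6, 18]].
Its characteristic polynomial (trace, determinant of M give the coefficients) is
  p(λ) = det(λ I - M) = λ^2 - 28λ + 144.
For λ^2 - 28λ + 144 the discriminant is 208. It is nonnegative but not a perfect square, so the roots are real and irrational: λ = (28 ± sqrt(208))/2 ≈ 21.2111, 6.7889.
So the eigenvalues of A^T A are ≈ 6.7889, 21.2111 (all ≥ 0, as they must be for A^T A). The largest is λ_max = (28 + sqrt(208))/2 ≈ 21.2111, hence ||A||_2 = sqrt(λ_max) = sqrt((28 + sqrt(208))/2) ≈ 4.6056.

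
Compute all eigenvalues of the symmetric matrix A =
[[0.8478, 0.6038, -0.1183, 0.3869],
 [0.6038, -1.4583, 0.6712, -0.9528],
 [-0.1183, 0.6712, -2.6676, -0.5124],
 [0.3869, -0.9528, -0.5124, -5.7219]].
sigma(A) ≈ {-6, -3, -1, 1}

A is real symmetric, so its spectrum consists of real eigenvalues. Expanding the characteristic polynomial of the displayed matrix gives
  det(λ I - A) = p(λ) = λ^4 + (9)λ^3 + (17)λ^2 + (-9)λ + (-18).
Solving p(λ) = 0 yields eigenvalues ≈ -6, -3, -1, 1. (A is shown rounded to 4 decimals, so these recover the underlying integer eigenvalues to within that precision.)
Verification: the trace of A = -9 equals the sum of eigenvalues -9, and det(A) ≈ -18.0008 matches the eigenvalue product -18.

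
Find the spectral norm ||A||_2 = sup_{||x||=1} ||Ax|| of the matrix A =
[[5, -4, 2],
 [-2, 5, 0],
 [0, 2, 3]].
||A||_2 ≈ 8.3134 (= sqrt(largest eigenvalue of A^T A))

||A||_2 = sigma_max(A) = sqrt(lambda_max(A^T A)). Form the symmetric matrix M = A^T A =
[[29, -30, 10],
 [-30, 45, -2],
 [10, -2, 13]].
Its characteristic polynomial (trace, sum of principal 2x2 minors, determinant of M give the coefficients) is
  p(λ) = det(λ I - M) = λ^3 - 87λ^2 + 1263λ - 1849.
No integer candidate from the rational root theorem (±divisors of 1849) is a root, so the roots are irrational. The cubic discriminant is Δ = 2709504000 > 0, so there are three distinct real roots. p(1) = -672 and p(2) = 337 have opposite signs, so a root lies in (1, 2); Newton's method refines it to λ ≈ 1.6474. p(16) = 183 and p(17) = -608 have opposite signs, so a root lies in (16, 17); Newton's method refines it to λ ≈ 16.2401. p(69) = -400 and p(70) = 3261 have opposite signs, so a root lies in (69, 70); Newton's method refines it to λ ≈ 69.1126. Check (Vieta): the three roots sum to 87, matching tr M = 87.
So the eigenvalues of A^T A are ≈ 1.6474, 16.2401, 69.1126 (all ≥ 0, as they must be for A^T A). The largest is λ_max ≈ 69.1126, hence ||A||_2 = sqrt(λ_max) ≈ 8.3134.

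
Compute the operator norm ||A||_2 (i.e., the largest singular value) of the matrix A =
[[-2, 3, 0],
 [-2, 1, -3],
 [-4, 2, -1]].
||A||_2 ≈ 6.3122 (= sqrt(largest eigenvalue of A^T A))

||A||_2 = sigma_max(A) = sqrt(lambda_max(A^T A)). Form the symmetric matrix M = A^T A =
[[24, -16, 10],
 [-16, 14, -5],
 [10, -5, 10]].
Its characteristic polynomial (trace, sum of principal 2x2 minors, determinant of M give the coefficients) is
  p(λ) = det(λ I - M) = λ^3 - 48λ^2 + 335λ - 400.
No integer candidate from the rational root theorem (±divisors of 400) is a root, so the roots are irrational. The cubic discriminant is Δ = 42693700 > 0, so there are three distinct real roots. p(1) = -112 and p(2) = 86 have opposite signs, so a root lies in (1, 2); Newton's method refines it to λ ≈ 1.5108. p(6) = 98 and p(7) = -64 have opposite signs, so a root lies in (6, 7); Newton's method refines it to λ ≈ 6.645. p(39) = -1024 and p(40) = 200 have opposite signs, so a root lies in (39, 40); Newton's method refines it to λ ≈ 39.8442. Check (Vieta): the three roots sum to 48, matching tr M = 48.
So the eigenvalues of A^T A are ≈ 1.5108, 6.645, 39.8442 (all ≥ 0, as they must be for A^T A). The largest is λ_max ≈ 39.8442, hence ||A||_2 = sqrt(λ_max) ≈ 6.3122.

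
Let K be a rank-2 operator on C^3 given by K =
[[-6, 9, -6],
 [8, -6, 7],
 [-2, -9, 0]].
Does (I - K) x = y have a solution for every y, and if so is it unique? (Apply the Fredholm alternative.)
(I - K) is invertible (det(I - K) = 28 ≠ 0), so for every y in C^3 the equation (I - K) x = y has a unique solution.

K has rank 2 and factors as K = U V^T = u1 v1^T + u2 v2^T with u1 = (3, -3, -1), v1 = (-2, 3, -2), u2 = (0, -1, 2), v2 = (-2, -3, -1) (multiplying out reproduces the displayed K). The nonzero eigenvalues of U V^T coincide with those of the 2 x 2 matrix G = V^T U = [[v1·u1, v1·u2], [v2·u1, v2·u2]] = [[-13, -7], [4, 1]], and by the Sylvester determinant identity det(I_3 - U V^T) = det(I_2 - V^T U) = det([[14, 7], [-4, 0]]) = (14)(0) - (7)(-4) = 28. (Direct check: I - K =
[[7, -9, 6],
 [-8, 7, -7],
 [2, 9, 1]]
has determinant 28.) The finite-dimensional Fredholm alternative says: either (I - K) is invertible, or ker(I - K) ≠ {0} and then range(I - K) = ker((I - K)^*)^⊥, with dim ker(I - K) = dim ker((I - K)^*). Since det(I - K) ≠ 0, 1 is not an eigenvalue of K and ker(I - K) = {0}, so we are in the first case: for every y there is a unique x = (I - K)^(-1) y. (Explicitly, by the Woodbury identity, (I - U V^T)^(-1) = I + U (I_2 - G)^(-1) V^T.)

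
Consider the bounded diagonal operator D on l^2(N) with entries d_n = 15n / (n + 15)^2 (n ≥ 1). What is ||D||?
||D|| = 1/4 (attained at n = 15)

For D diagonal, ||D|| = sup_n |d_n|. Treat f(x) = 15x / (x + 15)^2 for real x > 0. By the quotient rule, f'(x) = 15(15 - x)/(x + 15)^3, which is positive for x < 15 and negative for x > 15. So f has a unique maximum at x = 15, and since 15 is a positive integer, the supremum over n ≥ 1 is attained at n = 15: d_15 = 15·15/(15 + 15)^2 = 15·15/900 = 1/4. Hence ||D|| = 1/4.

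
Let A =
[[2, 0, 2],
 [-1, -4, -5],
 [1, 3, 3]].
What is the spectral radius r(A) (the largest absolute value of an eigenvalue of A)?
r(A) ≈ 2.5845

The eigenvalues of A are the roots of its characteristic polynomial. With M = A (coefficients from the trace, the sum of principal 2x2 minors, and det A):
  p(λ) = det(λ I - M) = λ^3 - λ^2 - λ - 8.
No integer candidate from the rational root theorem (±divisors of 8) is a root, so the roots are irrational. The cubic discriminant is Δ = -1899 < 0, so there is one real root and a complex-conjugate pair. p(2) = -6 and p(3) = 7 have opposite signs, so a root lies in (2, 3); Newton's method refines it to λ ≈ 2.5845. Dividing out (λ - (2.5845)) leaves approximately λ^2 + 1.5845λ + 3.0953. For λ^2 + 1.5845λ + 3.0953 the discriminant is -9.8705. It is negative, so the remaining roots are the complex-conjugate pair λ ≈ -0.7923 ± 1.5709i. Their product equals the constant term, so |λ|^2 ≈ 3.0953 and |λ| ≈ 1.7594.
Thus the eigenvalues (to 4 decimals) are 2.5845 (modulus 2.5845); -0.7923 ± 1.5709i (modulus 1.7594). The spectral radius is the largest modulus: r(A) ≈ 2.5845. (Cross-check: r(A) ≤ ||A||_2 ≈ 8.0283; equality holds whenever A is normal, though it can also hold for some non-normal A.)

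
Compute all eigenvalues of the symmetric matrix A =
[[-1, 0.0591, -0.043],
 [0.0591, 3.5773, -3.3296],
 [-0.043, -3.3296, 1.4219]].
sigma(A) ≈ {-1, 6} (-1 with multiplicity 2)

A is real symmetric, so its spectrum consists of real eigenvalues. Expanding the characteristic polynomial of the displayed matrix gives
  det(λ I - A) = p(λ) = λ^3 + (-4)λ^2 + (-11)λ + (-6).
Solving p(λ) = 0 yields eigenvalues ≈ -1, -1, 6. (A is shown rounded to 4 decimals, so these recover the underlying integer eigenvalues to within that precision.)
Verification: the trace of A = 4 equals the sum of eigenvalues 4, and det(A) ≈ 6.0002 matches the eigenvalue product 6.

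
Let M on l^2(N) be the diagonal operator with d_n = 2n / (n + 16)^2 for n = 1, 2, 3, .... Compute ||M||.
||M|| = 1/32 (attained at n = 16)

For M diagonal, ||M|| = sup_n |d_n|. Treat f(x) = 2x / (x + 16)^2 for real x > 0. By the quotient rule, f'(x) = 2(16 - x)/(x + 16)^3, which is positive for x < 16 and negative for x > 16. So f has a unique maximum at x = 16, and since 16 is a positive integer, the supremum over n ≥ 1 is attained at n = 16: d_16 = 2·16/(16 + 16)^2 = 2·16/1024 = 1/32. Hence ||M|| = 1/32.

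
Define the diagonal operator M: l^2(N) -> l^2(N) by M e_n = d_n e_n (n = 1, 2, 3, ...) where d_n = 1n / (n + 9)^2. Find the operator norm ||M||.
||M|| = 1/36 (attained at n = 9)

For M diagonal, ||M|| = sup_n |d_n|. Treat f(x) = 1x / (x + 9)^2 for real x > 0. By the quotient rule, f'(x) = 1(9 - x)/(x + 9)^3, which is positive for x < 9 and negative for x > 9. So f has a unique maximum at x = 9, and since 9 is a positive integer, the supremum over n ≥ 1 is attained at n = 9: d_9 = 1·9/(9 + 9)^2 = 1·9/324 = 1/36. Hence ||M|| = 1/36.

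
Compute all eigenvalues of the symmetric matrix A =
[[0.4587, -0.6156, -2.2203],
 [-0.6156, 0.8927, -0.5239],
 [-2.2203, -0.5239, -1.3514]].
sigma(A) ≈ {-3, 1, 2}

A is real symmetric, so its spectrum consists of real eigenvalues. Expanding the characteristic polynomial of the displayed matrix gives
  det(λ I - A) = p(λ) = λ^3 + (0)λ^2 + (-7)λ + (6).
Solving p(λ) = 0 yields eigenvalues ≈ -3, 1, 2. (A is shown rounded to 4 decimals, so these recover the underlying integer eigenvalues to within that precision.)
Verification: the trace of A = 0 equals the sum of eigenvalues 0, and det(A) ≈ -6.0001 matches the eigenvalue product -6.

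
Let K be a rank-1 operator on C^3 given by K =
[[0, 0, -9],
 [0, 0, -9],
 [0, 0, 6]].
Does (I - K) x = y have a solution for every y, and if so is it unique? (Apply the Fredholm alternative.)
(I - K) is invertible (det(I - K) = -5 ≠ 0), so for every y in C^3 the equation (I - K) x = y has a unique solution.

K has rank 1, so it is an outer product K = u v^T: every row of K is a multiple of one row vector. Reading off the entries, u = (3, 3, -2) and v = (0, 0, -3) (row i of K equals u_i·v^T). A rank-one matrix u v^T satisfies K u = u (v·u) and kills the (2)-dimensional subspace v^⊥, so its characteristic polynomial is lambda^2 (lambda - v·u) with v·u = tr K = 6. Hence the eigenvalues of I - K are 1 (multiplicity 2) and 1 - (6) = -5, so det(I - K) = -5. (Direct check: I - K =
[[1, 0, 9],
 [0, 1, 9],
 [0, 0, -5]]
has determinant -5.) The finite-dimensional Fredholm alternative says: either (I - K) is invertible, or ker(I - K) ≠ {0} and then range(I - K) = ker((I - K)^*)^⊥, with dim ker(I - K) = dim ker((I - K)^*). Since det(I - K) ≠ 0, 1 is not an eigenvalue of K and ker(I - K) = {0}, so we are in the first case: for every y there is a unique x = (I - K)^(-1) y. Explicitly, by the Sherman–Morrison formula, (I - u v^T)^(-1) = I + u v^T/(1 - v·u), i.e. (I - K)^(-1) = I + K/(-5).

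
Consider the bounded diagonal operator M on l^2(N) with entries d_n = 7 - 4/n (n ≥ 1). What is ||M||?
||M|| = 7

For a diagonal operator on l^2 with entries d_n, ||M|| = sup_n |d_n|. Here d_1 = 3, d_2 = 5, ..., and d_n = 7 - 4/n increases monotonically toward 7. All terms lie in [3, 7), so |d_n| = d_n and the supremum is the limit 7, which is not attained by any individual d_n. Hence ||M|| = 7.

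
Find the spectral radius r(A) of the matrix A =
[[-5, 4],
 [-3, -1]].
r(A) = sqrt(17) ≈ 4.1231

The eigenvalues of A are the roots of its characteristic polynomial. With M = A (coefficients from the trace and determinant):
  p(λ) = det(λ I - M) = λ^2 + 6λ + 17.
For λ^2 + 6λ + 17 the discriminant is -32. It is negative, so the roots are the complex-conjugate pair λ = -3 ± (sqrt(32)/2) i ≈ -3 ± 2.8284i. For a conjugate pair the product of the roots equals the constant term, so |λ|^2 = 17 and |λ| = sqrt(17) ≈ 4.1231.
Thus the eigenvalues (to 4 decimals) are -3 ± 2.8284i (modulus 4.1231). The spectral radius is the largest modulus: r(A) = sqrt(17) ≈ 4.1231. (Cross-check: r(A) ≤ ||A||_2 ≈ 6.6713; equality holds whenever A is normal, though it can also hold for some non-normal A.)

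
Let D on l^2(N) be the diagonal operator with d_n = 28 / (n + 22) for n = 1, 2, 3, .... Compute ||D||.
||D|| = 28/23 (attained at n = 1)

For D diagonal, ||D|| = sup_n |d_n| = sup_n 28/(n + 22). This is positive and strictly decreasing in n, so the supremum is attained at n = 1: d_1 = 28/(1 + 22) = 28/23. Hence ||D|| = 28/23.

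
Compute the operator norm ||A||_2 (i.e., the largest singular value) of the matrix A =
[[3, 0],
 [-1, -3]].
||A||_2 = sqrt((19 + sqrt(37))/2) ≈ 3.5414 (= sqrt(largest eigenvalue of A^T A))

||A||_2 = sigma_max(A) = sqrt(lambda_max(A^T A)). Form the symmetric matrix M = A^T A =
[[10, 3],
 [3, 9]].
Its characteristic polynomial (trace, determinant of M give the coefficients) is
  p(λ) = det(λ I - M) = λ^2 - 19λ + 81.
For λ^2 - 19λ + 81 the discriminant is 37. It is nonnegative but not a perfect square, so the roots are real and irrational: λ = (19 ± sqrt(37))/2 ≈ 12.5414, 6.4586.
So the eigenvalues of A^T A are ≈ 6.4586, 12.5414 (all ≥ 0, as they must be for A^T A). The largest is λ_max = (19 + sqrt(37))/2 ≈ 12.5414, hence ||A||_2 = sqrt(λ_max) = sqrt((19 + sqrt(37))/2) ≈ 3.5414.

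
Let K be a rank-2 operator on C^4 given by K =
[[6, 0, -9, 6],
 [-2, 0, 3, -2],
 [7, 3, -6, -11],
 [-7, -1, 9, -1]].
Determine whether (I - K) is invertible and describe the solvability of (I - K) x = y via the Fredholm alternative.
(I - K) is invertible (det(I - K) = 159 ≠ 0), so for every y in C^4 the equation (I - K) x = y has a unique solution.

K has rank 2 and factors as K = U V^T = u1 v1^T + u2 v2^T with u1 = (0, 0, 3, -1), v1 = (3, 1, -3, -3), u2 = (3, -1, -1, -2), v2 = (2, 0, -3, 2) (multiplying out reproduces the displayed K). The nonzero eigenvalues of U V^T coincide with those of the 2 x 2 matrix G = V^T U = [[v1·u1, v1·u2], [v2·u1, v2·u2]] = [[-6, 17], [-11, 5]], and by the Sylvester determinant identity det(I_4 - U V^T) = det(I_2 - V^T U) = det([[7, -17], [11, -4]]) = (7)(-4) - (-17)(11) = 159. (Direct check: I - K =
[[-5, 0, 9, -6],
 [2, 1, -3, 2],
 [-7, -3, 7, 11],
 [7, 1, -9, 2]]
has determinant 159.) The finite-dimensional Fredholm alternative says: either (I - K) is invertible, or ker(I - K) ≠ {0} and then range(I - K) = ker((I - K)^*)^⊥, with dim ker(I - K) = dim ker((I - K)^*). Since det(I - K) ≠ 0, 1 is not an eigenvalue of K and ker(I - K) = {0}, so we are in the first case: for every y there is a unique x = (I - K)^(-1) y. (Explicitly, by the Woodbury identity, (I - U V^T)^(-1) = I + U (I_2 - G)^(-1) V^T.)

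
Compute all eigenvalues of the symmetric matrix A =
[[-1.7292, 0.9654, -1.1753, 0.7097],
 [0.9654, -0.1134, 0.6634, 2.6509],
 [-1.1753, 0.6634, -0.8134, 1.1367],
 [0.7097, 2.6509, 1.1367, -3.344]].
sigma(A) ≈ {-5, -3, 0, 2}

A is real symmetric, so its spectrum consists of real eigenvalues. Expanding the characteristic polynomial of the displayed matrix gives
  det(λ I - A) = p(λ) = λ^4 + (6)λ^3 + (-1)λ^2 + (-30)λ + (-0.0018).
Solving p(λ) = 0 yields eigenvalues ≈ -5, -3, 0, 2. (A is shown rounded to 4 decimals, so these recover the underlying integer eigenvalues to within that precision.)
Verification: the trace of A = -6 equals the sum of eigenvalues -6, and det(A) ≈ -0.0018 matches the eigenvalue product 0.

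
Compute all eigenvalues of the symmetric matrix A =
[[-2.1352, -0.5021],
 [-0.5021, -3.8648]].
sigma(A) ≈ {-4, -2}

A is real symmetric, so its spectrum consists of real eigenvalues. Expanding the characteristic polynomial of the displayed matrix gives
  det(λ I - A) = p(λ) = λ^2 + (6)λ + (8).
Solving p(λ) = 0 yields eigenvalues ≈ -4, -2. (A is shown rounded to 4 decimals, so these recover the underlying integer eigenvalues to within that precision.)
Verification: the trace of A = -6 equals the sum of eigenvalues -6, and det(A) ≈ 8.0000 matches the eigenvalue product 8.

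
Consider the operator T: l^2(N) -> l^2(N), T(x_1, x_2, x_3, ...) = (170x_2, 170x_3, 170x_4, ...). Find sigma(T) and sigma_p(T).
sigma(T) = closed disk {z in C : |z| ≤ 170}; sigma_p(T) = open disk {z in C : |z| < 170}

Note T = 170·V where V is the unit left shift (V x)_k = x_{k+1}; so sigma(T) = 170·sigma(V) and ||T|| = 170||V||. ||T x||^2 = 28900sum_{k≥2} |x_k|^2 ≤ 28900||x||^2, with equality on {x : x_1 = 0}, so ||T|| = 170. For any lambda with |lambda| < 170, set r = lambda/170 (|r| < 1); the vector x = (1, r, r^2, ...) is in l^2 and satisfies T x = 170(r, r^2, ...) = lambda x, so lambda is an eigenvalue. On the boundary |lambda| = 170 the geometric series diverges, so no l^2 eigenvector exists, but these lambda lie in the approximate point spectrum. Hence sigma(T) is the closed disk of radius 170 and sigma_p(T) is the open disk.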